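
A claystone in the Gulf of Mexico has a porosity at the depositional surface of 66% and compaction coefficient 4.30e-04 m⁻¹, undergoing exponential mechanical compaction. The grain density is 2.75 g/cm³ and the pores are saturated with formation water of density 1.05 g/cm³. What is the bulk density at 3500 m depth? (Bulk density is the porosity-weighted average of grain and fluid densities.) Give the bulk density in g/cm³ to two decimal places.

Working in km (1 km = 1000 m; k in km⁻¹ = k in m⁻¹ × 1000):
Porosity at depth: n = 0.66·exp(−0.43×3.5) = 0.66×0.2220 = 0.1465
Bulk density: ρ_b = (1−n)ρ_g + n·ρ_f = 0.8535×2.75 + 0.1465×1.05
       = 2.347 + 0.154 = 2.501 g/cm³

2.50 g/cm³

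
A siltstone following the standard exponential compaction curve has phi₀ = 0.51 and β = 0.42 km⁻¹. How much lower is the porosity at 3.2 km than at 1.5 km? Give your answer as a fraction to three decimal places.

0.139

phi(1.5) = 0.51·e^(−0.42×1.5) = 0.2716
phi(3.2) = 0.51·e^(−0.42×3.2) = 0.1330
Δphi = 0.2716 − 0.1330 = 0.1386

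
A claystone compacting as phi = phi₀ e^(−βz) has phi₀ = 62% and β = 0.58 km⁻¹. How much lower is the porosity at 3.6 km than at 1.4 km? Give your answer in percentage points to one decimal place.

19.8 percentage points

phi(1.4) = 0.62·e^(−0.58×1.4) = 0.2753
phi(3.6) = 0.62·e^(−0.58×3.6) = 0.0768
Δphi = 0.2753 − 0.0768 = 0.1984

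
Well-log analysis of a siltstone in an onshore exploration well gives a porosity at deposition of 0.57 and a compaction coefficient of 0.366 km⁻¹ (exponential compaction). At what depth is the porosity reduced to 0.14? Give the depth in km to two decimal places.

Invert Athy's law: Z = ln(φ₀/φ) / c
Z = ln(0.57/0.14) / 0.366 = ln(4.071) / 0.366 = 1.4040 / 0.366 = 3.836 km

3.84 km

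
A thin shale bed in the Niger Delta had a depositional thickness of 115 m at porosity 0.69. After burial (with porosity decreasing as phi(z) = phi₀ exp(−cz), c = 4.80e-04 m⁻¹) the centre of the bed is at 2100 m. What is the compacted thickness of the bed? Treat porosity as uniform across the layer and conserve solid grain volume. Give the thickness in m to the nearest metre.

Working in km (1 km = 1000 m; c in km⁻¹ = c in m⁻¹ × 1000):
Porosity at 2.1 km: phi = 0.69·exp(−0.48×2.1) = 0.2518
Solid-volume conservation: h(1−phi) = h₀(1−phi₀) ⇒ h = h₀·(1−phi₀)/(1−phi)
h = 0.115 × (1 − 0.69)/(1 − 0.2518) = 0.115 × 0.4143 = 0.0476 km

48 m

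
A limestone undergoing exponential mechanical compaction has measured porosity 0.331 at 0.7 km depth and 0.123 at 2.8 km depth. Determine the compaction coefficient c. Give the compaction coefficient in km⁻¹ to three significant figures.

0.471 km⁻¹

Athy: phi(d) = phi₀ e^(−cd) ⇒ phi₁/phi₂ = e^{c(d₂−d₁)} ⇒ c = ln(phi₁/phi₂)/(d₂−d₁)
c = ln(0.331/0.123) / (2.8 − 0.7) = ln(2.691) / 2.1 = 0.9899 / 2.1 = 0.4714 km⁻¹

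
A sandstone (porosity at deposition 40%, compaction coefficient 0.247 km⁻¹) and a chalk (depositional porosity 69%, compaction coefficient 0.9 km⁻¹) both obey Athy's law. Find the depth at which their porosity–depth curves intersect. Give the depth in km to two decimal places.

Set phi₀ₐ e^(−βₐz) = phi₀ᵦ e^(−βᵦz) ⇒ ln(phi₀ₐ/phi₀ᵦ) = (βₐ − βᵦ)·z
z = ln(0.4/0.69) / (0.247 − 0.9) = -0.5452 / -0.653 = 0.835 km

0.83 km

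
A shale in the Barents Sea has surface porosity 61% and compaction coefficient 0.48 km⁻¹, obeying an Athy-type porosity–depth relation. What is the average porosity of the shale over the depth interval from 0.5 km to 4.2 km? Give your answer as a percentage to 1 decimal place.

⟨n⟩ = (1/(Z₂−Z₁)) ∫ n₀ e^(−βZ) dZ = n₀·(e^(−β·Z₁) − e^(−β·Z₂)) / (β·(Z₂−Z₁))
e^(−0.48×0.5) = 0.7866; e^(−0.48×4.2) = 0.1332
⟨n⟩ = 0.61 × (0.7866 − 0.1332) / (0.48 × 3.7) = 0.61 × 0.3679 = 0.2244

22.4%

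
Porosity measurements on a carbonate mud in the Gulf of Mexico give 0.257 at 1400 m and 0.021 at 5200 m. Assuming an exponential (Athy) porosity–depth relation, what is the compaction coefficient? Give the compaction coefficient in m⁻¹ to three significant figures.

0.000659 m⁻¹

Working in km (1 km = 1000 m; k in km⁻¹ = k in m⁻¹ × 1000):
Athy: phi(d) = phi₀ e^(−kd) ⇒ phi₁/phi₂ = e^{k(d₂−d₁)} ⇒ k = ln(phi₁/phi₂)/(d₂−d₁)
k = ln(0.257/0.021) / (5.2 − 1.4) = ln(12.24) / 3.8 = 2.5046 / 3.8 = 0.6591 km⁻¹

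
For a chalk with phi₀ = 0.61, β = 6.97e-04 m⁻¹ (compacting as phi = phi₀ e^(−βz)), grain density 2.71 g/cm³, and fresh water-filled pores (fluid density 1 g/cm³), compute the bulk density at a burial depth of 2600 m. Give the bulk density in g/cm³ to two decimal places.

2.54 g/cm³

Working in km (1 km = 1000 m; β in km⁻¹ = β in m⁻¹ × 1000):
Porosity at depth: phi = 0.61·exp(−0.697×2.6) = 0.61×0.1633 = 0.0996
Bulk density: ρ_b = (1−phi)ρ_g + phi·ρ_f = 0.9004×2.71 + 0.0996×1
       = 2.440 + 0.100 = 2.540 g/cm³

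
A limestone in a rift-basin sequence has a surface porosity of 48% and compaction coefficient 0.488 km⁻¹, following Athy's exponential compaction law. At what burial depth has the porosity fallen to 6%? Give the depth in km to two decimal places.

4.26 km

Invert Athy's law: Z = ln(φ₀/φ) / c
Z = ln(0.48/0.06) / 0.488 = ln(8) / 0.488 = 2.0794 / 0.488 = 4.261 km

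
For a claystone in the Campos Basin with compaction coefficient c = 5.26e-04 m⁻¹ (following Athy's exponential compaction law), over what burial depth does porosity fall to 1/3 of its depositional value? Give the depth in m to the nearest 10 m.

2090 m

Working in km (1 km = 1000 m; c in km⁻¹ = c in m⁻¹ × 1000):
φ/φ₀ = 1/3 ⇒ exp(−c·z) = 1/3 ⇒ z = ln(3) / c
z = 1.0986 / 0.526 = 2.089 km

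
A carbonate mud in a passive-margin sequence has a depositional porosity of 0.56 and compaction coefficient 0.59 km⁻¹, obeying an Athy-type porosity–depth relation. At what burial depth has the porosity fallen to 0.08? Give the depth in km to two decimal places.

3.30 km

Invert Athy's law: z = ln(φ₀/φ) / β
z = ln(0.56/0.08) / 0.59 = ln(7) / 0.59 = 1.9459 / 0.59 = 3.298 km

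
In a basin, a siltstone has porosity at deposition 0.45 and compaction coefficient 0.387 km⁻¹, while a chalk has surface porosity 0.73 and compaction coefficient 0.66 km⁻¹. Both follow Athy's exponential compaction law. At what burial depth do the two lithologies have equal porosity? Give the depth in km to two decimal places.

1.77 km

Set phi₀ₐ e^(−cₐd) = phi₀ᵦ e^(−cᵦd) ⇒ ln(phi₀ₐ/phi₀ᵦ) = (cₐ − cᵦ)·d
d = ln(0.45/0.73) / (0.387 − 0.66) = -0.4838 / -0.273 = 1.772 km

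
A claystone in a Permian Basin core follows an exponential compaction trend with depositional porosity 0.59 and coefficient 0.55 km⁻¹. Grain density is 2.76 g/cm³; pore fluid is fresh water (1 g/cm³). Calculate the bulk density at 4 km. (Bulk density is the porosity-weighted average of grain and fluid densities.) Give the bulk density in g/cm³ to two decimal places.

Porosity at depth: φ = 0.59·exp(−0.55×4) = 0.59×0.1108 = 0.0654
Bulk density: ρ_b = (1−φ)ρ_g + φ·ρ_f = 0.9346×2.76 + 0.0654×1
       = 2.580 + 0.065 = 2.645 g/cm³

2.64 g/cm³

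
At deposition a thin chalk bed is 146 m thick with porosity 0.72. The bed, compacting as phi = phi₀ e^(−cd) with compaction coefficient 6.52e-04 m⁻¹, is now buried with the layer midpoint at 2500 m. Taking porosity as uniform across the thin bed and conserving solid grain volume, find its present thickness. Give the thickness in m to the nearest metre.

48 m

Working in km (1 km = 1000 m; c in km⁻¹ = c in m⁻¹ × 1000):
Porosity at 2.5 km: phi = 0.72·exp(−0.652×2.5) = 0.1411
Solid-volume conservation: h(1−phi) = h₀(1−phi₀) ⇒ h = h₀·(1−phi₀)/(1−phi)
h = 0.146 × (1 − 0.72)/(1 − 0.1411) = 0.146 × 0.3260 = 0.0476 km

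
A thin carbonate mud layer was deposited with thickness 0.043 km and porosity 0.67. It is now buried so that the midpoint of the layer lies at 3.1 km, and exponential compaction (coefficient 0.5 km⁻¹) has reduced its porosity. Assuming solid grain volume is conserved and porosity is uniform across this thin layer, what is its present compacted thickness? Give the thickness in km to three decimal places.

Porosity at 3.1 km: n = 0.67·exp(−0.5×3.1) = 0.1422
Solid-volume conservation: h(1−n) = h₀(1−n₀) ⇒ h = h₀·(1−n₀)/(1−n)
h = 0.043 × (1 − 0.67)/(1 − 0.1422) = 0.043 × 0.3847 = 0.0165 km

0.017 km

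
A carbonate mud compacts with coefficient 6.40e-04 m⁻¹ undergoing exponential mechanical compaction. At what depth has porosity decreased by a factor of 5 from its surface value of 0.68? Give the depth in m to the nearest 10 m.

2510 m

Working in km (1 km = 1000 m; k in km⁻¹ = k in m⁻¹ × 1000):
n/n₀ = 1/5 ⇒ exp(−k·z) = 1/5 ⇒ z = ln(5) / k
z = 1.6094 / 0.64 = 2.515 km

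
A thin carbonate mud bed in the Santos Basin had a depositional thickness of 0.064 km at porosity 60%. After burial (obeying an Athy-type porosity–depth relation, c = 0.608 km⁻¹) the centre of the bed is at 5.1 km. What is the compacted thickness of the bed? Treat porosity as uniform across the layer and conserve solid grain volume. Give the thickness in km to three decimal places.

0.026 km

Porosity at 5.1 km: φ = 0.6·exp(−0.608×5.1) = 0.0270
Solid-volume conservation: h(1−φ) = h₀(1−φ₀) ⇒ h = h₀·(1−φ₀)/(1−φ)
h = 0.064 × (1 − 0.6)/(1 − 0.0270) = 0.064 × 0.4111 = 0.0263 km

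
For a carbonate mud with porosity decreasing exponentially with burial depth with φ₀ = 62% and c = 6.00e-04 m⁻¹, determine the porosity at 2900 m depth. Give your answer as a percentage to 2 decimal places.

10.88%

Working in km (1 km = 1000 m; c in km⁻¹ = c in m⁻¹ × 1000):
φ = φ₀·exp(−c·Z) = 0.62 × exp(−0.6 × 2.9) = 0.62 × exp(−1.74)
  = 0.62 × 0.1755 = 0.1088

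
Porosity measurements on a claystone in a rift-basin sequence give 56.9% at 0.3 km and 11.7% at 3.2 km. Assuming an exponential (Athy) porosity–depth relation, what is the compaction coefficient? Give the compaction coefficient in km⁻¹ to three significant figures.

0.545 km⁻¹

Athy: φ(z) = φ₀ e^(−cz) ⇒ φ₁/φ₂ = e^{c(z₂−z₁)} ⇒ c = ln(φ₁/φ₂)/(z₂−z₁)
c = ln(0.569/0.117) / (3.2 − 0.3) = ln(4.863) / 2.9 = 1.5817 / 2.9 = 0.5454 km⁻¹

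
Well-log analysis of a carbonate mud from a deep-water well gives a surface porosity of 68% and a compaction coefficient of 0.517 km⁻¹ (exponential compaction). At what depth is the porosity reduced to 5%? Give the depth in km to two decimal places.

Invert Athy's law: Z = ln(phi₀/phi) / β
Z = ln(0.68/0.05) / 0.517 = ln(13.6) / 0.517 = 2.6101 / 0.517 = 5.048 km

5.05 km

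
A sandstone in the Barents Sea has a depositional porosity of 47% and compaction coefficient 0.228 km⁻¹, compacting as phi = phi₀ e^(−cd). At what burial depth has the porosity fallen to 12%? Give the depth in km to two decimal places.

5.99 km

Invert Athy's law: d = ln(phi₀/phi) / c
d = ln(0.47/0.12) / 0.228 = ln(3.917) / 0.228 = 1.3652 / 0.228 = 5.988 km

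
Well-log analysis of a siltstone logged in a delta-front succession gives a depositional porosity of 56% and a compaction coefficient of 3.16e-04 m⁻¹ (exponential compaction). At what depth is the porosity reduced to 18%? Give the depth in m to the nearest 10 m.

Working in km (1 km = 1000 m; c in km⁻¹ = c in m⁻¹ × 1000):
Invert Athy's law: Z = ln(n₀/n) / c
Z = ln(0.56/0.18) / 0.316 = ln(3.111) / 0.316 = 1.1350 / 0.316 = 3.592 km

3590 m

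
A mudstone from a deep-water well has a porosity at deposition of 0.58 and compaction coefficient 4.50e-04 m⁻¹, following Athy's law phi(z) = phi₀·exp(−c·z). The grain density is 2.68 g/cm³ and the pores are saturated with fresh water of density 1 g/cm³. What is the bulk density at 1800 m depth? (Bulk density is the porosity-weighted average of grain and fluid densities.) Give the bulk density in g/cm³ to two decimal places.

2.25 g/cm³

Working in km (1 km = 1000 m; c in km⁻¹ = c in m⁻¹ × 1000):
Porosity at depth: phi = 0.58·exp(−0.45×1.8) = 0.58×0.4449 = 0.2580
Bulk density: ρ_b = (1−phi)ρ_g + phi·ρ_f = 0.7420×2.68 + 0.2580×1
       = 1.989 + 0.258 = 2.247 g/cm³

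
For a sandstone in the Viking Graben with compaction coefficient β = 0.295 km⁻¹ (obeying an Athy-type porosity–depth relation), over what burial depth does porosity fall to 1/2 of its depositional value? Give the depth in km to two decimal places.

2.35 km

φ/φ₀ = 1/2 ⇒ exp(−β·z) = 1/2 ⇒ z = ln(2) / β
z = 0.6931 / 0.295 = 2.350 km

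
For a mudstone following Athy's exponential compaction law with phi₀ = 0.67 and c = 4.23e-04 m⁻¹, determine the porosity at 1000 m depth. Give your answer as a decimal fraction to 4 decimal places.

0.4389

Working in km (1 km = 1000 m; c in km⁻¹ = c in m⁻¹ × 1000):
phi = phi₀·exp(−c·z) = 0.67 × exp(−0.423 × 1) = 0.67 × exp(−0.423)
  = 0.67 × 0.6551 = 0.4389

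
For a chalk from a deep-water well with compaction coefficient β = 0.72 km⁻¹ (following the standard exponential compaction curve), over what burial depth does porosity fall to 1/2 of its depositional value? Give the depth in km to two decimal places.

0.96 km

φ/φ₀ = 1/2 ⇒ exp(−β·z) = 1/2 ⇒ z = ln(2) / β
z = 0.6931 / 0.72 = 0.963 km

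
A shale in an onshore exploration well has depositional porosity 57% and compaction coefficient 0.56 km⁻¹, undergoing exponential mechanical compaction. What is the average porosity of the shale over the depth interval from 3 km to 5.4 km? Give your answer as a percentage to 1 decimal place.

⟨φ⟩ = (1/(Z₂−Z₁)) ∫ φ₀ e^(−cZ) dZ = φ₀·(e^(−c·Z₁) − e^(−c·Z₂)) / (c·(Z₂−Z₁))
e^(−0.56×3) = 0.1864; e^(−0.56×5.4) = 0.0486
⟨φ⟩ = 0.57 × (0.1864 − 0.0486) / (0.56 × 2.4) = 0.57 × 0.1025 = 0.0584

5.8%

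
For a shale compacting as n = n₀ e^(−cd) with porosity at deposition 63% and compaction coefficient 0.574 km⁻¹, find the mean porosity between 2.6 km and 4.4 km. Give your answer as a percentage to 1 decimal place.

8.8%

⟨n⟩ = (1/(d₂−d₁)) ∫ n₀ e^(−cd) dd = n₀·(e^(−c·d₁) − e^(−c·d₂)) / (c·(d₂−d₁))
e^(−0.574×2.6) = 0.2248; e^(−0.574×4.4) = 0.0800
⟨n⟩ = 0.63 × (0.2248 − 0.0800) / (0.574 × 1.8) = 0.63 × 0.1402 = 0.0883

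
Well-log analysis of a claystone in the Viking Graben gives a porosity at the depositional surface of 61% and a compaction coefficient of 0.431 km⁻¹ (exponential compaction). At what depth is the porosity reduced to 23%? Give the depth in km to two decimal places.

2.26 km

Invert Athy's law: d = ln(φ₀/φ) / k
d = ln(0.61/0.23) / 0.431 = ln(2.652) / 0.431 = 0.9754 / 0.431 = 2.263 km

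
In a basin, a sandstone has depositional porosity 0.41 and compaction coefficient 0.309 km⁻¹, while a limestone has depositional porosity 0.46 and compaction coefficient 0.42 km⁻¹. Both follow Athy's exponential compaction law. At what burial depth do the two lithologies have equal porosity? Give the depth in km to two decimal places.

Set n₀ₐ e^(−cₐz) = n₀ᵦ e^(−cᵦz) ⇒ ln(n₀ₐ/n₀ᵦ) = (cₐ − cᵦ)·z
z = ln(0.41/0.46) / (0.309 − 0.42) = -0.1151 / -0.111 = 1.037 km

1.04 km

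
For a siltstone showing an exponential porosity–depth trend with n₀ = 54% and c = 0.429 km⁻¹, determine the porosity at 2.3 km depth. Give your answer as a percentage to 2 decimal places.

20.13%

n = n₀·exp(−c·z) = 0.54 × exp(−0.429 × 2.3) = 0.54 × exp(−0.9867)
  = 0.54 × 0.3728 = 0.2013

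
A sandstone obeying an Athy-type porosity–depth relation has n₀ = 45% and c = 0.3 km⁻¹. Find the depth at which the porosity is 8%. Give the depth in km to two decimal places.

Invert Athy's law: Z = ln(n₀/n) / c
Z = ln(0.45/0.08) / 0.3 = ln(5.625) / 0.3 = 1.7272 / 0.3 = 5.757 km

5.76 km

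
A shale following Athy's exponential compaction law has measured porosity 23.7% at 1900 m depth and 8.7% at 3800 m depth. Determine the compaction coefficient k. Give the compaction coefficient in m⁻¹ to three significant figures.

0.000527 m⁻¹

Working in km (1 km = 1000 m; k in km⁻¹ = k in m⁻¹ × 1000):
Athy: phi(d) = phi₀ e^(−kd) ⇒ phi₁/phi₂ = e^{k(d₂−d₁)} ⇒ k = ln(phi₁/phi₂)/(d₂−d₁)
k = ln(0.237/0.087) / (3.8 − 1.9) = ln(2.724) / 1.9 = 1.0022 / 1.9 = 0.5274 km⁻¹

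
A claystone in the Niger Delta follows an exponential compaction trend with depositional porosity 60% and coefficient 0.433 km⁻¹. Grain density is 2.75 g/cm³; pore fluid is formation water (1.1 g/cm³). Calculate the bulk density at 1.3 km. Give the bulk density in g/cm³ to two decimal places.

2.19 g/cm³

Porosity at depth: n = 0.6·exp(−0.433×1.3) = 0.6×0.5696 = 0.3417
Bulk density: ρ_b = (1−n)ρ_g + n·ρ_f = 0.6583×2.75 + 0.3417×1.1
       = 1.810 + 0.376 = 2.186 g/cm³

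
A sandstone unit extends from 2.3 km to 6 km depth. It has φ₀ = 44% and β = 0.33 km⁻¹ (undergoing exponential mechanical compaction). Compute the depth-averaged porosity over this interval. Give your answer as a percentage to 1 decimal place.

⟨φ⟩ = (1/(d₂−d₁)) ∫ φ₀ e^(−βd) dd = φ₀·(e^(−β·d₁) − e^(−β·d₂)) / (β·(d₂−d₁))
e^(−0.33×2.3) = 0.4681; e^(−0.33×6) = 0.1381
⟨φ⟩ = 0.44 × (0.4681 − 0.1381) / (0.33 × 3.7) = 0.44 × 0.2703 = 0.1189

11.9%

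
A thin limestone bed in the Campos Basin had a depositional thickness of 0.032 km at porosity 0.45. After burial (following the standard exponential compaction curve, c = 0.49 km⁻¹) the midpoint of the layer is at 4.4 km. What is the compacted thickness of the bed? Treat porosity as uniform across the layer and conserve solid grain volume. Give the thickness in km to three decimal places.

0.019 km

Porosity at 4.4 km: phi = 0.45·exp(−0.49×4.4) = 0.0521
Solid-volume conservation: h(1−phi) = h₀(1−phi₀) ⇒ h = h₀·(1−phi₀)/(1−phi)
h = 0.032 × (1 − 0.45)/(1 − 0.0521) = 0.032 × 0.5802 = 0.0186 km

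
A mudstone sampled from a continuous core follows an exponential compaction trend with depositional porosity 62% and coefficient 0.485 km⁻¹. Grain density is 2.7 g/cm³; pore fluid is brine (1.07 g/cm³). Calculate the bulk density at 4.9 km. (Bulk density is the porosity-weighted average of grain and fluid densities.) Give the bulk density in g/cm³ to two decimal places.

Porosity at depth: φ = 0.62·exp(−0.485×4.9) = 0.62×0.0929 = 0.0576
Bulk density: ρ_b = (1−φ)ρ_g + φ·ρ_f = 0.9424×2.7 + 0.0576×1.07
       = 2.545 + 0.062 = 2.606 g/cm³

2.61 g/cm³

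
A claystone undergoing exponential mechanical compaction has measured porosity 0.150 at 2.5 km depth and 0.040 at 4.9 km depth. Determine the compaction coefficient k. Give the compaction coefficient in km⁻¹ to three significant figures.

Athy: φ(Z) = φ₀ e^(−kZ) ⇒ φ₁/φ₂ = e^{k(Z₂−Z₁)} ⇒ k = ln(φ₁/φ₂)/(Z₂−Z₁)
k = ln(0.15/0.04) / (4.9 − 2.5) = ln(3.75) / 2.4 = 1.3218 / 2.4 = 0.5507 km⁻¹

0.551 km⁻¹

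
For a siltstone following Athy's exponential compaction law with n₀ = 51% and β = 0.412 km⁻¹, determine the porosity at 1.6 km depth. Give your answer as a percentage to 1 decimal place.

n = n₀·exp(−β·z) = 0.51 × exp(−0.412 × 1.6) = 0.51 × exp(−0.6592)
  = 0.51 × 0.5173 = 0.2638

26.4%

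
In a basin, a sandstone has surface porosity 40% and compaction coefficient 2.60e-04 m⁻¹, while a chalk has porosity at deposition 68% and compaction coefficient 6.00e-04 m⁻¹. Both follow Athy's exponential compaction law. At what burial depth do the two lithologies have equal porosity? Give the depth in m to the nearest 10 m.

Working in km (1 km = 1000 m; β in km⁻¹ = β in m⁻¹ × 1000):
Set n₀ₐ e^(−βₐd) = n₀ᵦ e^(−βᵦd) ⇒ ln(n₀ₐ/n₀ᵦ) = (βₐ − βᵦ)·d
d = ln(0.4/0.68) / (0.26 − 0.6) = -0.5306 / -0.34 = 1.561 km

1560 m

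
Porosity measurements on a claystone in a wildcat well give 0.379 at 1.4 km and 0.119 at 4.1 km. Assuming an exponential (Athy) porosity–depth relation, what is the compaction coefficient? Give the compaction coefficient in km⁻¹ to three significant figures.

Athy: φ(d) = φ₀ e^(−βd) ⇒ φ₁/φ₂ = e^{β(d₂−d₁)} ⇒ β = ln(φ₁/φ₂)/(d₂−d₁)
β = ln(0.379/0.119) / (4.1 − 1.4) = ln(3.185) / 2.7 = 1.1584 / 2.7 = 0.429 km⁻¹

0.429 km⁻¹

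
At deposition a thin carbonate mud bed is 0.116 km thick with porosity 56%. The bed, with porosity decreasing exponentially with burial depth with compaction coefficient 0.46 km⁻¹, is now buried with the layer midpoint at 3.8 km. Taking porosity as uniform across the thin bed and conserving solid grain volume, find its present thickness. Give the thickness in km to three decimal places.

Porosity at 3.8 km: φ = 0.56·exp(−0.46×3.8) = 0.0975
Solid-volume conservation: h(1−φ) = h₀(1−φ₀) ⇒ h = h₀·(1−φ₀)/(1−φ)
h = 0.116 × (1 − 0.56)/(1 − 0.0975) = 0.116 × 0.4875 = 0.0566 km

0.057 km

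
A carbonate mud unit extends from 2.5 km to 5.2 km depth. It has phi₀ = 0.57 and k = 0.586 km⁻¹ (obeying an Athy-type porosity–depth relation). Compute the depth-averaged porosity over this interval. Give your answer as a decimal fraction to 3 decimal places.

0.066

⟨phi⟩ = (1/(d₂−d₁)) ∫ phi₀ e^(−kd) dd = phi₀·(e^(−k·d₁) − e^(−k·d₂)) / (k·(d₂−d₁))
e^(−0.586×2.5) = 0.2311; e^(−0.586×5.2) = 0.0475
⟨phi⟩ = 0.57 × (0.2311 − 0.0475) / (0.586 × 2.7) = 0.57 × 0.1160 = 0.0661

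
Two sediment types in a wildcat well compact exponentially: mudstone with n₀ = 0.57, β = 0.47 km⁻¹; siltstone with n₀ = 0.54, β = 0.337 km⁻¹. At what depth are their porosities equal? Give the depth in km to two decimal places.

Set n₀ₐ e^(−βₐz) = n₀ᵦ e^(−βᵦz) ⇒ ln(n₀ₐ/n₀ᵦ) = (βₐ − βᵦ)·z
z = ln(0.57/0.54) / (0.47 − 0.337) = 0.0541 / 0.133 = 0.407 km

0.41 km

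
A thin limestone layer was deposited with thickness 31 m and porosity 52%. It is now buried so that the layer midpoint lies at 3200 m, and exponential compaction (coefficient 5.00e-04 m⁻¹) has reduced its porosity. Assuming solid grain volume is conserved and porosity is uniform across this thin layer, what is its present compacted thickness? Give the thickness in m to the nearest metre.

17 m

Working in km (1 km = 1000 m; c in km⁻¹ = c in m⁻¹ × 1000):
Porosity at 3.2 km: phi = 0.52·exp(−0.5×3.2) = 0.1050
Solid-volume conservation: h(1−phi) = h₀(1−phi₀) ⇒ h = h₀·(1−phi₀)/(1−phi)
h = 0.031 × (1 − 0.52)/(1 − 0.1050) = 0.031 × 0.5363 = 0.0166 km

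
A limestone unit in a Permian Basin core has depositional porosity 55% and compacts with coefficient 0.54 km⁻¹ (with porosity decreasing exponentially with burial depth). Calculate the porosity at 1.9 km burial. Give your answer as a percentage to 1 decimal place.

n = n₀·exp(−β·z) = 0.55 × exp(−0.54 × 1.9) = 0.55 × exp(−1.026)
  = 0.55 × 0.3584 = 0.1971

19.7%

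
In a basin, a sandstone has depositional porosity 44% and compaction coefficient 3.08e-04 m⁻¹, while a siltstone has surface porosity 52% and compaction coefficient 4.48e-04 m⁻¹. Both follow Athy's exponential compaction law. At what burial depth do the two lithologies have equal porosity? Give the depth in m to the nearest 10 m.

Working in km (1 km = 1000 m; β in km⁻¹ = β in m⁻¹ × 1000):
Set n₀ₐ e^(−βₐd) = n₀ᵦ e^(−βᵦd) ⇒ ln(n₀ₐ/n₀ᵦ) = (βₐ − βᵦ)·d
d = ln(0.44/0.52) / (0.308 − 0.448) = -0.1671 / -0.14 = 1.193 km

1190 m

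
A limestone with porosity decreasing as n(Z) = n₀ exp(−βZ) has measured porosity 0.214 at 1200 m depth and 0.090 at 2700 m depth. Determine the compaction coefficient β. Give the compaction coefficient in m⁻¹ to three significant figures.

0.000577 m⁻¹

Working in km (1 km = 1000 m; β in km⁻¹ = β in m⁻¹ × 1000):
Athy: n(Z) = n₀ e^(−βZ) ⇒ n₁/n₂ = e^{β(Z₂−Z₁)} ⇒ β = ln(n₁/n₂)/(Z₂−Z₁)
β = ln(0.214/0.09) / (2.7 − 1.2) = ln(2.378) / 1.5 = 0.8662 / 1.5 = 0.5774 km⁻¹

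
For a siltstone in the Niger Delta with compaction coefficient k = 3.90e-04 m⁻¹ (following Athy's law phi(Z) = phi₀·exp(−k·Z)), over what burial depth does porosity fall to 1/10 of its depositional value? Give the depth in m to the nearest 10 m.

5900 m

Working in km (1 km = 1000 m; k in km⁻¹ = k in m⁻¹ × 1000):
phi/phi₀ = 1/10 ⇒ exp(−k·Z) = 1/10 ⇒ Z = ln(10) / k
Z = 2.3026 / 0.39 = 5.904 km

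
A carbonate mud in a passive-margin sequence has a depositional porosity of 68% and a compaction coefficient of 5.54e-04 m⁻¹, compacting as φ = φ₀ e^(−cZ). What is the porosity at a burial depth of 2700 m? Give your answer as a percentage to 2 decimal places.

Working in km (1 km = 1000 m; c in km⁻¹ = c in m⁻¹ × 1000):
φ = φ₀·exp(−c·Z) = 0.68 × exp(−0.554 × 2.7) = 0.68 × exp(−1.496)
  = 0.68 × 0.2241 = 0.1524

15.24%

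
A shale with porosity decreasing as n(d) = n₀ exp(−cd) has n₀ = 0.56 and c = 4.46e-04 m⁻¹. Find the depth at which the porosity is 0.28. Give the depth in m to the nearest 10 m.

1550 m

Working in km (1 km = 1000 m; c in km⁻¹ = c in m⁻¹ × 1000):
Invert Athy's law: d = ln(n₀/n) / c
d = ln(0.56/0.28) / 0.446 = ln(2) / 0.446 = 0.6931 / 0.446 = 1.554 km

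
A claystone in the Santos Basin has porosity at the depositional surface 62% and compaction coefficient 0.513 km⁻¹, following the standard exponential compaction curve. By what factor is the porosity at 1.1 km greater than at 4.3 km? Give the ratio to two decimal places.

5.16

φ(Z₁)/φ(Z₂) = e^(−c·Z₁)/e^(−c·Z₂) = e^{c(Z₂−Z₁)}
= exp(0.513 × 3.2) = exp(1.642) = 5.1634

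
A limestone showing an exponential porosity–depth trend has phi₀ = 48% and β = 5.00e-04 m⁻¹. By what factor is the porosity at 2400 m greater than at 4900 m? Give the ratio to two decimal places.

Working in km (1 km = 1000 m; β in km⁻¹ = β in m⁻¹ × 1000):
phi(Z₁)/phi(Z₂) = e^(−β·Z₁)/e^(−β·Z₂) = e^{β(Z₂−Z₁)}
= exp(0.5 × 2.5) = exp(1.25) = 3.4903

3.49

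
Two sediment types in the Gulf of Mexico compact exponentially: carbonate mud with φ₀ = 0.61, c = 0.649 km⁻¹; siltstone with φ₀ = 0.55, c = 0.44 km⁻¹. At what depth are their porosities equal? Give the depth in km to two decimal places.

0.50 km

Set φ₀ₐ e^(−cₐd) = φ₀ᵦ e^(−cᵦd) ⇒ ln(φ₀ₐ/φ₀ᵦ) = (cₐ − cᵦ)·d
d = ln(0.61/0.55) / (0.649 − 0.44) = 0.1035 / 0.209 = 0.495 km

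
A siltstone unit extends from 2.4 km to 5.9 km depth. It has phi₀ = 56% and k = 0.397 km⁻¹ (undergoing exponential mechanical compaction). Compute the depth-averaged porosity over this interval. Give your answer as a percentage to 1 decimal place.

11.7%

⟨phi⟩ = (1/(z₂−z₁)) ∫ phi₀ e^(−kz) dz = phi₀·(e^(−k·z₁) − e^(−k·z₂)) / (k·(z₂−z₁))
e^(−0.397×2.4) = 0.3857; e^(−0.397×5.9) = 0.0961
⟨phi⟩ = 0.56 × (0.3857 − 0.0961) / (0.397 × 3.5) = 0.56 × 0.2084 = 0.1167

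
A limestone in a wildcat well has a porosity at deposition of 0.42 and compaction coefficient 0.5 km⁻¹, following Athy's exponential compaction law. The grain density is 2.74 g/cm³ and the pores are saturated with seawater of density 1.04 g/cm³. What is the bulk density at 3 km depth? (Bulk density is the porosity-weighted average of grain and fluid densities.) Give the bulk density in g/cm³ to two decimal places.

2.58 g/cm³

Porosity at depth: φ = 0.42·exp(−0.5×3) = 0.42×0.2231 = 0.0937
Bulk density: ρ_b = (1−φ)ρ_g + φ·ρ_f = 0.9063×2.74 + 0.0937×1.04
       = 2.483 + 0.097 = 2.581 g/cm³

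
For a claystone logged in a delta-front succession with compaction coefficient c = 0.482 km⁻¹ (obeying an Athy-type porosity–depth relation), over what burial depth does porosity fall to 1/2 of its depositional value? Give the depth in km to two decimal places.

1.44 km

phi/phi₀ = 1/2 ⇒ exp(−c·z) = 1/2 ⇒ z = ln(2) / c
z = 0.6931 / 0.482 = 1.438 km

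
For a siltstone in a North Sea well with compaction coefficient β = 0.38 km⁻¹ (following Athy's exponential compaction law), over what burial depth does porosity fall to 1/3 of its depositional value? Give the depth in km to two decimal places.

n/n₀ = 1/3 ⇒ exp(−β·d) = 1/3 ⇒ d = ln(3) / β
d = 1.0986 / 0.38 = 2.891 km

2.89 km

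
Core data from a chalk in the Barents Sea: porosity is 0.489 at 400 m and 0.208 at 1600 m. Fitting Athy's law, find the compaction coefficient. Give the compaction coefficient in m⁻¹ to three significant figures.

0.000712 m⁻¹

Working in km (1 km = 1000 m; β in km⁻¹ = β in m⁻¹ × 1000):
Athy: phi(Z) = phi₀ e^(−βZ) ⇒ phi₁/phi₂ = e^{β(Z₂−Z₁)} ⇒ β = ln(phi₁/phi₂)/(Z₂−Z₁)
β = ln(0.489/0.208) / (1.6 − 0.4) = ln(2.351) / 1.2 = 0.8548 / 1.2 = 0.7124 km⁻¹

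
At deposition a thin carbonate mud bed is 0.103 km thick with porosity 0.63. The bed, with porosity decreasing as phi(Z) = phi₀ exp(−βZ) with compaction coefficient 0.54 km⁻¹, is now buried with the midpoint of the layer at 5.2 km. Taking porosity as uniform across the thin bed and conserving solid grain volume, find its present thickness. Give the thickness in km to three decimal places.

Porosity at 5.2 km: phi = 0.63·exp(−0.54×5.2) = 0.0380
Solid-volume conservation: h(1−phi) = h₀(1−phi₀) ⇒ h = h₀·(1−phi₀)/(1−phi)
h = 0.103 × (1 − 0.63)/(1 − 0.0380) = 0.103 × 0.3846 = 0.0396 km

0.040 km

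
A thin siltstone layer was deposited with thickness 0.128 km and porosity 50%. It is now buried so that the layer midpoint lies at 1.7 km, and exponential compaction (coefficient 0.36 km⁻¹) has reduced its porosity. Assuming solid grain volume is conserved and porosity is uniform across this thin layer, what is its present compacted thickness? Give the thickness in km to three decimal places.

0.088 km

Porosity at 1.7 km: phi = 0.5·exp(−0.36×1.7) = 0.2711
Solid-volume conservation: h(1−phi) = h₀(1−phi₀) ⇒ h = h₀·(1−phi₀)/(1−phi)
h = 0.128 × (1 − 0.5)/(1 − 0.2711) = 0.128 × 0.6860 = 0.0878 km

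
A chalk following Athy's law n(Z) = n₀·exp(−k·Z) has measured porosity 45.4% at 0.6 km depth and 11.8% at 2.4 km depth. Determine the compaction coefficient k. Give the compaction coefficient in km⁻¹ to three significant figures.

0.749 km⁻¹

Athy: n(Z) = n₀ e^(−kZ) ⇒ n₁/n₂ = e^{k(Z₂−Z₁)} ⇒ k = ln(n₁/n₂)/(Z₂−Z₁)
k = ln(0.454/0.118) / (2.4 − 0.6) = ln(3.847) / 1.8 = 1.3474 / 1.8 = 0.7486 km⁻¹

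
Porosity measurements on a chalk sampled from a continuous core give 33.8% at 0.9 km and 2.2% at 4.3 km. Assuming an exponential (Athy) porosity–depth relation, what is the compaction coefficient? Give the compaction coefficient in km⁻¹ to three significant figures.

Athy: phi(z) = phi₀ e^(−kz) ⇒ phi₁/phi₂ = e^{k(z₂−z₁)} ⇒ k = ln(phi₁/phi₂)/(z₂−z₁)
k = ln(0.338/0.022) / (4.3 − 0.9) = ln(15.36) / 3.4 = 2.7320 / 3.4 = 0.8035 km⁻¹

0.804 km⁻¹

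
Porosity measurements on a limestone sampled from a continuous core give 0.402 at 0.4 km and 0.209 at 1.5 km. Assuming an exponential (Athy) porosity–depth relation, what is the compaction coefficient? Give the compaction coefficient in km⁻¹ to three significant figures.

Athy: φ(z) = φ₀ e^(−βz) ⇒ φ₁/φ₂ = e^{β(z₂−z₁)} ⇒ β = ln(φ₁/φ₂)/(z₂−z₁)
β = ln(0.402/0.209) / (1.5 − 0.4) = ln(1.923) / 1.1 = 0.6541 / 1.1 = 0.5947 km⁻¹

0.595 km⁻¹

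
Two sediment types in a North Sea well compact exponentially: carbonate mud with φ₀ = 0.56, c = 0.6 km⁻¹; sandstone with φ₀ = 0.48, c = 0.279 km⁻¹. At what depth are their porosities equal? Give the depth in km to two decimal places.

0.48 km

Set φ₀ₐ e^(−cₐd) = φ₀ᵦ e^(−cᵦd) ⇒ ln(φ₀ₐ/φ₀ᵦ) = (cₐ − cᵦ)·d
d = ln(0.56/0.48) / (0.6 − 0.279) = 0.1542 / 0.321 = 0.480 km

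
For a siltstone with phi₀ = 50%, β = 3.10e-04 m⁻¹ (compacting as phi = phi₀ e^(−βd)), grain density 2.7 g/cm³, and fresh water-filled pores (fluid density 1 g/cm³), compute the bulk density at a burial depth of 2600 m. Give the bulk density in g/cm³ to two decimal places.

Working in km (1 km = 1000 m; β in km⁻¹ = β in m⁻¹ × 1000):
Porosity at depth: phi = 0.5·exp(−0.31×2.6) = 0.5×0.4466 = 0.2233
Bulk density: ρ_b = (1−phi)ρ_g + phi·ρ_f = 0.7767×2.7 + 0.2233×1
       = 2.097 + 0.223 = 2.320 g/cm³

2.32 g/cm³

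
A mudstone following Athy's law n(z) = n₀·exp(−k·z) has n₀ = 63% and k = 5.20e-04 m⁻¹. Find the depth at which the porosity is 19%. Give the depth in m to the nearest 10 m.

Working in km (1 km = 1000 m; k in km⁻¹ = k in m⁻¹ × 1000):
Invert Athy's law: z = ln(n₀/n) / k
z = ln(0.63/0.19) / 0.52 = ln(3.316) / 0.52 = 1.1987 / 0.52 = 2.305 km

2310 m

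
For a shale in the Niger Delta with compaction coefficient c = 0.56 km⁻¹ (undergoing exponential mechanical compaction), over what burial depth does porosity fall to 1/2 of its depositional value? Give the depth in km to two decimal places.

φ/φ₀ = 1/2 ⇒ exp(−c·d) = 1/2 ⇒ d = ln(2) / c
d = 0.6931 / 0.56 = 1.238 km

1.24 km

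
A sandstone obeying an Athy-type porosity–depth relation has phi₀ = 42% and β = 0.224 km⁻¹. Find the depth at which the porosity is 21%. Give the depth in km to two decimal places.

3.09 km

Invert Athy's law: z = ln(phi₀/phi) / β
z = ln(0.42/0.21) / 0.224 = ln(2) / 0.224 = 0.6931 / 0.224 = 3.094 km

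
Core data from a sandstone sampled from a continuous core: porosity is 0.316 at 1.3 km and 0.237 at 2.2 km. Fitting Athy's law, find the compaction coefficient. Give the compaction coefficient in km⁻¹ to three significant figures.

Athy: phi(d) = phi₀ e^(−βd) ⇒ phi₁/phi₂ = e^{β(d₂−d₁)} ⇒ β = ln(phi₁/phi₂)/(d₂−d₁)
β = ln(0.316/0.237) / (2.2 − 1.3) = ln(1.333) / 0.9 = 0.2877 / 0.9 = 0.3196 km⁻¹

0.320 km⁻¹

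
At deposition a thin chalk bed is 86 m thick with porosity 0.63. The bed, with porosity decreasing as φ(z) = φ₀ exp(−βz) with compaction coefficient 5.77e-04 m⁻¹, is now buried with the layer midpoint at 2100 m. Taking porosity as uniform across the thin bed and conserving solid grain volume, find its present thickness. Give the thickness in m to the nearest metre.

39 m

Working in km (1 km = 1000 m; β in km⁻¹ = β in m⁻¹ × 1000):
Porosity at 2.1 km: φ = 0.63·exp(−0.577×2.1) = 0.1875
Solid-volume conservation: h(1−φ) = h₀(1−φ₀) ⇒ h = h₀·(1−φ₀)/(1−φ)
h = 0.086 × (1 − 0.63)/(1 − 0.1875) = 0.086 × 0.4554 = 0.0392 km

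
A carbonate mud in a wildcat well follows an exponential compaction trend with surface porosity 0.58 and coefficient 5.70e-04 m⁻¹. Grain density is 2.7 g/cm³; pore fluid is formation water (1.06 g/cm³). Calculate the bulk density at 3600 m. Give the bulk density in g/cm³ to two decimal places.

2.58 g/cm³

Working in km (1 km = 1000 m; k in km⁻¹ = k in m⁻¹ × 1000):
Porosity at depth: phi = 0.58·exp(−0.57×3.6) = 0.58×0.1285 = 0.0745
Bulk density: ρ_b = (1−phi)ρ_g + phi·ρ_f = 0.9255×2.7 + 0.0745×1.06
       = 2.499 + 0.079 = 2.578 g/cm³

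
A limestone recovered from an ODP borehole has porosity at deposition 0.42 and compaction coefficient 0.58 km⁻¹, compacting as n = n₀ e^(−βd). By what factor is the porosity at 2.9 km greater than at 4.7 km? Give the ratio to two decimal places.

n(d₁)/n(d₂) = e^(−β·d₁)/e^(−β·d₂) = e^{β(d₂−d₁)}
= exp(0.58 × 1.8) = exp(1.044) = 2.8406

2.84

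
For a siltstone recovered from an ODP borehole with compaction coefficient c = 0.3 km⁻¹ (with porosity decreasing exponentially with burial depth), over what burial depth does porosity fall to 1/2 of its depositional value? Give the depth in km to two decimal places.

phi/phi₀ = 1/2 ⇒ exp(−c·Z) = 1/2 ⇒ Z = ln(2) / c
Z = 0.6931 / 0.3 = 2.310 km

2.31 km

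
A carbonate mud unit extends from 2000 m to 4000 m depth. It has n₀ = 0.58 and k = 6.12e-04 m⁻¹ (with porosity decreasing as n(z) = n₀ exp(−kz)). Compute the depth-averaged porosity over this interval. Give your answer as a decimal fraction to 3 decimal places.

0.098

Working in km (1 km = 1000 m; k in km⁻¹ = k in m⁻¹ × 1000):
⟨n⟩ = (1/(z₂−z₁)) ∫ n₀ e^(−kz) dz = n₀·(e^(−k·z₁) − e^(−k·z₂)) / (k·(z₂−z₁))
e^(−0.612×2) = 0.2941; e^(−0.612×4) = 0.0865
⟨n⟩ = 0.58 × (0.2941 − 0.0865) / (0.612 × 2) = 0.58 × 0.1696 = 0.0984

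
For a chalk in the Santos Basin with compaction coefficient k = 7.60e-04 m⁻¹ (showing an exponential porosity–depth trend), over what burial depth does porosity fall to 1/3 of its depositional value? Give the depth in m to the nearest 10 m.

1450 m

Working in km (1 km = 1000 m; k in km⁻¹ = k in m⁻¹ × 1000):
n/n₀ = 1/3 ⇒ exp(−k·Z) = 1/3 ⇒ Z = ln(3) / k
Z = 1.0986 / 0.76 = 1.446 km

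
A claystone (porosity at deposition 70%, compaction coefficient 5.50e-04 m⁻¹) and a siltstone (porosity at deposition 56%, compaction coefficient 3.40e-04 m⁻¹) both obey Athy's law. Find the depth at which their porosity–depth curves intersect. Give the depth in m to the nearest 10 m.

Working in km (1 km = 1000 m; c in km⁻¹ = c in m⁻¹ × 1000):
Set phi₀ₐ e^(−cₐz) = phi₀ᵦ e^(−cᵦz) ⇒ ln(phi₀ₐ/phi₀ᵦ) = (cₐ − cᵦ)·z
z = ln(0.7/0.56) / (0.55 − 0.34) = 0.2231 / 0.21 = 1.063 km

1060 m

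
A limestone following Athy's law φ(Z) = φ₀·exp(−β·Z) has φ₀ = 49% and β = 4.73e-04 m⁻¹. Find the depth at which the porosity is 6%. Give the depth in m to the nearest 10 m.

Working in km (1 km = 1000 m; β in km⁻¹ = β in m⁻¹ × 1000):
Invert Athy's law: Z = ln(φ₀/φ) / β
Z = ln(0.49/0.06) / 0.473 = ln(8.167) / 0.473 = 2.1001 / 0.473 = 4.440 km

4440 m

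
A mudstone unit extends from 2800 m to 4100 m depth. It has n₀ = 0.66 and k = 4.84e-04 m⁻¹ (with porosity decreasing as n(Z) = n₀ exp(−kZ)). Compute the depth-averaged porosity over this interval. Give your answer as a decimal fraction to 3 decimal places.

0.126

Working in km (1 km = 1000 m; k in km⁻¹ = k in m⁻¹ × 1000):
⟨n⟩ = (1/(Z₂−Z₁)) ∫ n₀ e^(−kZ) dZ = n₀·(e^(−k·Z₁) − e^(−k·Z₂)) / (k·(Z₂−Z₁))
e^(−0.484×2.8) = 0.2579; e^(−0.484×4.1) = 0.1375
⟨n⟩ = 0.66 × (0.2579 − 0.1375) / (0.484 × 1.3) = 0.66 × 0.1914 = 0.1263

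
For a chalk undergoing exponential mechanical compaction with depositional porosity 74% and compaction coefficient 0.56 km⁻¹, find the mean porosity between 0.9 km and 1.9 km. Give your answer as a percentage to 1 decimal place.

34.2%

⟨n⟩ = (1/(d₂−d₁)) ∫ n₀ e^(−kd) dd = n₀·(e^(−k·d₁) − e^(−k·d₂)) / (k·(d₂−d₁))
e^(−0.56×0.9) = 0.6041; e^(−0.56×1.9) = 0.3451
⟨n⟩ = 0.74 × (0.6041 − 0.3451) / (0.56 × 1) = 0.74 × 0.4626 = 0.3423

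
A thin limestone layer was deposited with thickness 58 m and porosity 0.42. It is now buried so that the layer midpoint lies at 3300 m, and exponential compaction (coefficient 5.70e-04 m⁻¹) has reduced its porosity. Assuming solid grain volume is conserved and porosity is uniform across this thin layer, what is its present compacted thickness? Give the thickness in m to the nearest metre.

Working in km (1 km = 1000 m; c in km⁻¹ = c in m⁻¹ × 1000):
Porosity at 3.3 km: n = 0.42·exp(−0.57×3.3) = 0.0640
Solid-volume conservation: h(1−n) = h₀(1−n₀) ⇒ h = h₀·(1−n₀)/(1−n)
h = 0.058 × (1 − 0.42)/(1 − 0.0640) = 0.058 × 0.6197 = 0.0359 km

36 m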